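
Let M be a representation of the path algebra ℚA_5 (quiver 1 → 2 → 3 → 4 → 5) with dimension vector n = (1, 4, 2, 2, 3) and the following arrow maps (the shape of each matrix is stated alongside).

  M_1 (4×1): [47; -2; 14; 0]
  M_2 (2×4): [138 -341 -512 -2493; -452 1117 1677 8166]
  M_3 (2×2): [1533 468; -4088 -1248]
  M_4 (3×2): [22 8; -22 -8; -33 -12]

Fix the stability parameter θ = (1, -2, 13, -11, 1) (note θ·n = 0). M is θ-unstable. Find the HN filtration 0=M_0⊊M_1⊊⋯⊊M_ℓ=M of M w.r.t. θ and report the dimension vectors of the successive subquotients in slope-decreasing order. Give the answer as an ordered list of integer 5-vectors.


Barcode: M ≅ I[1,2], I[2,2], I[2,3], I[2,5], I[4,4], I[5,5]^2. HN layers by μ_θ (5 steps, strictly decreasing):
  μ^(1)=13; μ^(2)=1; μ^(3)=-1/2; μ^(4)=-2; μ^(5)=-11

((0, 0, 1, 0, 0); (0, 0, 1, 1, 3); (1, 1, 0, 0, 0); (0, 3, 0, 0, 0); (0, 0, 0, 1, 0))


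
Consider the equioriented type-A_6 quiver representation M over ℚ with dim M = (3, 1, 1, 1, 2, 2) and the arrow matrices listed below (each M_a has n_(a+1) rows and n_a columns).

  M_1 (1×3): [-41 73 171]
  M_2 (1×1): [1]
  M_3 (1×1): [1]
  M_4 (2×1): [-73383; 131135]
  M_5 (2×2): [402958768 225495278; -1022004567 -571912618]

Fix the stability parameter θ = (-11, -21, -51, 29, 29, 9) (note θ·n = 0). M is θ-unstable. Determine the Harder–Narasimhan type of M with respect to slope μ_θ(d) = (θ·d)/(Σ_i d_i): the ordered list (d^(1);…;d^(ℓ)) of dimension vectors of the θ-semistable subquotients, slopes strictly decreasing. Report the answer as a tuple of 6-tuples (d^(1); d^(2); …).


Barcode: M ≅ I[1,1]^2, I[1,6], I[5,6]. HN layers by μ_θ (4 steps, strictly decreasing):
  μ^(1)=67/3; μ^(2)=19; μ^(3)=-11; μ^(4)=-83/3

((0, 0, 0, 1, 1, 1); (0, 0, 0, 0, 1, 1); (2, 0, 0, 0, 0, 0); (1, 1, 1, 0, 0, 0))


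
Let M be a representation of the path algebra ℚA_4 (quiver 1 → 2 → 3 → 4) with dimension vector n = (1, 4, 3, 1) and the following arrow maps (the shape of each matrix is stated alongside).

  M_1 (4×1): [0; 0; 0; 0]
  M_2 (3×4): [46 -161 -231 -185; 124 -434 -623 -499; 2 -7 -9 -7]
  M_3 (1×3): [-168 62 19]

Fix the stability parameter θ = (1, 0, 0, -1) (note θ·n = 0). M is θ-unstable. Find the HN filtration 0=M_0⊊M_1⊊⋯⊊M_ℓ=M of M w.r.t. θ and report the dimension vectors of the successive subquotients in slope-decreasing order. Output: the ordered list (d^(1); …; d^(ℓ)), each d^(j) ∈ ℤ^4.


Barcode: M ≅ I[1,1], I[2,2]^2, I[2,3], I[2,4], I[3,3]. HN layers by μ_θ (3 steps, strictly decreasing):
  μ^(1)=1; μ^(2)=0; μ^(3)=-1/3

((1, 0, 0, 0); (0, 3, 2, 0); (0, 1, 1, 1))


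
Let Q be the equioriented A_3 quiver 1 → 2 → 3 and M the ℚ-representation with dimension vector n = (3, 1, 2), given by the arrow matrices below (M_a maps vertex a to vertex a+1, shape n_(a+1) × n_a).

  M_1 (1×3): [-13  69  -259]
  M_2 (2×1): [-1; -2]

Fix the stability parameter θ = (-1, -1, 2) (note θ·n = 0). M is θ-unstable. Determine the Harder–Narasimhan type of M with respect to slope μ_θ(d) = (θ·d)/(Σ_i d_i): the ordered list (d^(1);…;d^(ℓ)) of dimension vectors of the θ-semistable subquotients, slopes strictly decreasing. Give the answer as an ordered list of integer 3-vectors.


Via rank(M_{q-1}∘⋯∘M_p): M ≅ I[1,1]^2, I[1,3], I[3,3].
μ_θ-semistable layers: μ^(1)=2; μ^(2)=-1

((0, 0, 2); (3, 1, 0))


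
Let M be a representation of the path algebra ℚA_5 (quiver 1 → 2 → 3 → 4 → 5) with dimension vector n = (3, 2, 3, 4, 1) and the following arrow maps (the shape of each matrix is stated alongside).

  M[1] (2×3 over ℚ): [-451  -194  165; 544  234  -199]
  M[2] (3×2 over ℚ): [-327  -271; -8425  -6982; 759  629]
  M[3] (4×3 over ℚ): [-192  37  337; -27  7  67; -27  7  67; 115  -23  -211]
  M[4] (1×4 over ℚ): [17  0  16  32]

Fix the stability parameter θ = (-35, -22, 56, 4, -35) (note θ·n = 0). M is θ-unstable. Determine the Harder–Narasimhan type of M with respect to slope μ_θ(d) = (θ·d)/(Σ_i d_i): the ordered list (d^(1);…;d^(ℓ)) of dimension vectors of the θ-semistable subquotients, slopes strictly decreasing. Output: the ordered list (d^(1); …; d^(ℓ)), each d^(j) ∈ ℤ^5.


Barcode: M ≅ I[1,1], I[1,4], I[1,5], I[3,3], I[4,4]^2. HN layers by μ_θ (6 steps, strictly decreasing):
  μ^(1)=56; μ^(2)=30; μ^(3)=25/3; μ^(4)=4; μ^(5)=-22; μ^(6)=-35

((0, 0, 1, 0, 0); (0, 0, 1, 1, 0); (0, 0, 1, 1, 1); (0, 0, 0, 2, 0); (0, 2, 0, 0, 0); (3, 0, 0, 0, 0))


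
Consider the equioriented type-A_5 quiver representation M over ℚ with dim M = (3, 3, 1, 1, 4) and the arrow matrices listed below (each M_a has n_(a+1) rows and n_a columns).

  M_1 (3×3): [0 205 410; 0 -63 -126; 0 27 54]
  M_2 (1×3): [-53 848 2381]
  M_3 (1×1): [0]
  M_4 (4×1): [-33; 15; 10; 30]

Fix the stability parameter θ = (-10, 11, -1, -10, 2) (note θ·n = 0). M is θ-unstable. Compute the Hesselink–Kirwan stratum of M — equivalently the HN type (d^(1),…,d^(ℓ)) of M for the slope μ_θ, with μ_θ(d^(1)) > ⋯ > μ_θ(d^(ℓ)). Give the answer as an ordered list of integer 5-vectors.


Via rank(M_{q-1}∘⋯∘M_p): M ≅ I[1,1]^2, I[1,3], I[2,2]^2, I[4,5], I[5,5]^3.
μ_θ-semistable layers: μ^(1)=11; μ^(2)=5; μ^(3)=2; μ^(4)=-10

((0, 2, 0, 0, 0); (0, 1, 1, 0, 0); (0, 0, 0, 0, 4); (3, 0, 0, 1, 0))


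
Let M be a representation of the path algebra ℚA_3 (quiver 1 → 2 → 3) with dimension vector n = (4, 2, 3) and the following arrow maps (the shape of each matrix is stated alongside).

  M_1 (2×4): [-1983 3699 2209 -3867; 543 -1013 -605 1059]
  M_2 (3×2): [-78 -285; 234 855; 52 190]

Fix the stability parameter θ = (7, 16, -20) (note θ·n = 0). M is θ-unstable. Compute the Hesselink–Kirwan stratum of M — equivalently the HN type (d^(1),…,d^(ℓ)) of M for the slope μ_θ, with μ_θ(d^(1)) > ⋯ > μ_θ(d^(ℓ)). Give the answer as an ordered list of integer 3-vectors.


Barcode: M ≅ I[1,1]^2, I[1,2], I[1,3], I[3,3]^2. HN layers by μ_θ (4 steps, strictly decreasing):
  μ^(1)=16; μ^(2)=7; μ^(3)=1; μ^(4)=-20

((0, 1, 0); (3, 0, 0); (1, 1, 1); (0, 0, 2))


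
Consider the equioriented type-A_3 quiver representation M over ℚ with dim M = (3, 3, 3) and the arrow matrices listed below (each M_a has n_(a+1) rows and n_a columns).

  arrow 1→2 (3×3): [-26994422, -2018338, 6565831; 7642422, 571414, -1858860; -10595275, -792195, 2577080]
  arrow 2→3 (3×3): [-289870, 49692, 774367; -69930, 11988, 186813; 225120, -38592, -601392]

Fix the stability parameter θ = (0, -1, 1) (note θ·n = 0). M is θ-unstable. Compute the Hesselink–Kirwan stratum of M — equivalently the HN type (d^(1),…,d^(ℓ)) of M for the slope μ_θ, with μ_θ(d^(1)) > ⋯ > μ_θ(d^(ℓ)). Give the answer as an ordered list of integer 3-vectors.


Via rank(M_{q-1}∘⋯∘M_p): M ≅ I[1,1], I[1,2], I[1,3], I[2,2], I[3,3]^2.
μ_θ-semistable layers: μ^(1)=1; μ^(2)=0; μ^(3)=-1/2; μ^(4)=-1

((0, 0, 3); (1, 0, 0); (2, 2, 0); (0, 1, 0))


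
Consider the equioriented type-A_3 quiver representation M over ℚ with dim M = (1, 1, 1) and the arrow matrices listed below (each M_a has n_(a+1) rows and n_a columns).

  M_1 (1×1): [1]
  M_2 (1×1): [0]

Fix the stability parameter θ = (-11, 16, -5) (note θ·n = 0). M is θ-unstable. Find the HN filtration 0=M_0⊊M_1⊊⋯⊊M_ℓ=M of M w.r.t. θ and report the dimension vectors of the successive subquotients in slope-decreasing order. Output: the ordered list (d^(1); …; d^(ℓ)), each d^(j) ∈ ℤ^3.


Barcode: M ≅ I[1,2], I[3,3]. HN layers by μ_θ (3 steps, strictly decreasing):
  μ^(1)=16; μ^(2)=-5; μ^(3)=-11

((0, 1, 0); (0, 0, 1); (1, 0, 0))


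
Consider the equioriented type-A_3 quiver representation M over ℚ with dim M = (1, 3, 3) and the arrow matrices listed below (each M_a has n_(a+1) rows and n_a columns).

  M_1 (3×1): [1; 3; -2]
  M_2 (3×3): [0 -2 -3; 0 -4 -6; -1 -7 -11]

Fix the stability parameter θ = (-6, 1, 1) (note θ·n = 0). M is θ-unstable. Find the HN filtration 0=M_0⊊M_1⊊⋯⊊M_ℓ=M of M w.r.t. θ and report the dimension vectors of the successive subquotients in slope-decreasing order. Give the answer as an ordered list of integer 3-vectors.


Barcode: M ≅ I[1,2], I[2,3]^2, I[3,3]. HN layers by μ_θ (2 steps, strictly decreasing):
  μ^(1)=1; μ^(2)=-6

((0, 3, 3); (1, 0, 0))


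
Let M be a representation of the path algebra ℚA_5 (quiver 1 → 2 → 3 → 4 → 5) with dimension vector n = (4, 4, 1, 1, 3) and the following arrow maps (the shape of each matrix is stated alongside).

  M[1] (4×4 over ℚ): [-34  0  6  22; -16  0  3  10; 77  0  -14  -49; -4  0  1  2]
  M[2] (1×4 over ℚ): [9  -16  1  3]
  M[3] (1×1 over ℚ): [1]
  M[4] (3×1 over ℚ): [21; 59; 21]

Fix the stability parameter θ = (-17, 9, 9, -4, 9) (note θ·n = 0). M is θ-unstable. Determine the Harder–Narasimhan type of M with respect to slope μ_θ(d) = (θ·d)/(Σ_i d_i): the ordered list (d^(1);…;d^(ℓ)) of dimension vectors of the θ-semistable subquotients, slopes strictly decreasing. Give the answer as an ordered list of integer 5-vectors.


Via rank(M_{q-1}∘⋯∘M_p): M ≅ I[1,1]^2, I[1,2], I[1,5], I[2,2]^2, I[5,5]^2.
μ_θ-semistable layers: μ^(1)=9; μ^(2)=14/3; μ^(3)=-17

((0, 3, 0, 0, 3); (0, 1, 1, 1, 0); (4, 0, 0, 0, 0))


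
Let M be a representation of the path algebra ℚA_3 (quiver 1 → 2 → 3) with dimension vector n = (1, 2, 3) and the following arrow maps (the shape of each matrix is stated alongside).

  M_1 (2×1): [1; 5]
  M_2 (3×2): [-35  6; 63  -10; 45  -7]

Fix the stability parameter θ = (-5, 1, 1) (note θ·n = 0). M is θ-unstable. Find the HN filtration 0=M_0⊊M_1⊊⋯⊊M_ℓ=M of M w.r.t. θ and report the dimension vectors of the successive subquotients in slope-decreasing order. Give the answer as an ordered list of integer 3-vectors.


Barcode: M ≅ I[1,3], I[2,3], I[3,3]. HN layers by μ_θ (2 steps, strictly decreasing):
  μ^(1)=1; μ^(2)=-5

((0, 2, 3); (1, 0, 0))


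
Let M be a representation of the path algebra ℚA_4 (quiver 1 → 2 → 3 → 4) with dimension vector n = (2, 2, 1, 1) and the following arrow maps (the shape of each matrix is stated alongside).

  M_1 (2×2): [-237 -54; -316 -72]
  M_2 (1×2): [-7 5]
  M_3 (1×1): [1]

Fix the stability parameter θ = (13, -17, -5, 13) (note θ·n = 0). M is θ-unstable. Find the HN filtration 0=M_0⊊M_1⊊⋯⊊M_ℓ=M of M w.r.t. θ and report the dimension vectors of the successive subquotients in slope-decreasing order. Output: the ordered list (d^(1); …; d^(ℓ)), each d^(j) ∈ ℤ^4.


Barcode: M ≅ I[1,1], I[1,4], I[2,2]. HN layers by μ_θ (3 steps, strictly decreasing):
  μ^(1)=13; μ^(2)=-3; μ^(3)=-17

((1, 0, 0, 1); (1, 1, 1, 0); (0, 1, 0, 0))


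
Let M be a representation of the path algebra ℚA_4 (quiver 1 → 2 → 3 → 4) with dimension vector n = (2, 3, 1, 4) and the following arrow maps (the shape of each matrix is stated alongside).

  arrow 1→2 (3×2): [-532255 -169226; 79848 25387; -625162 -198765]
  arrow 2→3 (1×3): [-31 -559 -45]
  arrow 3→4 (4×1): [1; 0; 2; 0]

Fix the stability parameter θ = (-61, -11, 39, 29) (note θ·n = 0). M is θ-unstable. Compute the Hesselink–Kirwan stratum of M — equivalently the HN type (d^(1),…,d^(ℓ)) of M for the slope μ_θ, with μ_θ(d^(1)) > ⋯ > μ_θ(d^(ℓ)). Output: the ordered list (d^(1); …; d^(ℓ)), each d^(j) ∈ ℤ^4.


Interval decomposition of M: I[1,2], I[1,4], I[2,2], I[4,4]^3.
HN type (ℓ=4): μ^(1)=34; μ^(2)=29; μ^(3)=-11; μ^(4)=-61

((0, 0, 1, 1); (0, 0, 0, 3); (0, 3, 0, 0); (2, 0, 0, 0))


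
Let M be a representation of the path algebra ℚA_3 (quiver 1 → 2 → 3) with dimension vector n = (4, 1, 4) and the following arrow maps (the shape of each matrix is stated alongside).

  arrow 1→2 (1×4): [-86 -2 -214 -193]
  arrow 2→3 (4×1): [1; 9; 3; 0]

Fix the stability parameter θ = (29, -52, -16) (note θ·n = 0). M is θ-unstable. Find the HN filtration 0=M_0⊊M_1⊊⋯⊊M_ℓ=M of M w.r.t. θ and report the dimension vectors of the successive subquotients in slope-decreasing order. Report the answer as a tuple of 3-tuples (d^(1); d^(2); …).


Via rank(M_{q-1}∘⋯∘M_p): M ≅ I[1,1]^3, I[1,3], I[3,3]^3.
μ_θ-semistable layers: μ^(1)=29; μ^(2)=-13; μ^(3)=-16

((3, 0, 0); (1, 1, 1); (0, 0, 3))


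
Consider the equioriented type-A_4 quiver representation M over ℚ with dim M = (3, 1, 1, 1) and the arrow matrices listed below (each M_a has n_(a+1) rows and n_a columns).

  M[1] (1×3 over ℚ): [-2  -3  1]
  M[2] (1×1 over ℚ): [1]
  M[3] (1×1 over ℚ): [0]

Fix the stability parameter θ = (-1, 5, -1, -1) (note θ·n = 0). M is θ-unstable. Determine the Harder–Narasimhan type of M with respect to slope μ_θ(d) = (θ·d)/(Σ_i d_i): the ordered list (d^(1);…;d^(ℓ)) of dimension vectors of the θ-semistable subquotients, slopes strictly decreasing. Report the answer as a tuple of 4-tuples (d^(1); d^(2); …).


Barcode: M ≅ I[1,1]^2, I[1,3], I[4,4]. HN layers by μ_θ (2 steps, strictly decreasing):
  μ^(1)=2; μ^(2)=-1

((0, 1, 1, 0); (3, 0, 0, 1))


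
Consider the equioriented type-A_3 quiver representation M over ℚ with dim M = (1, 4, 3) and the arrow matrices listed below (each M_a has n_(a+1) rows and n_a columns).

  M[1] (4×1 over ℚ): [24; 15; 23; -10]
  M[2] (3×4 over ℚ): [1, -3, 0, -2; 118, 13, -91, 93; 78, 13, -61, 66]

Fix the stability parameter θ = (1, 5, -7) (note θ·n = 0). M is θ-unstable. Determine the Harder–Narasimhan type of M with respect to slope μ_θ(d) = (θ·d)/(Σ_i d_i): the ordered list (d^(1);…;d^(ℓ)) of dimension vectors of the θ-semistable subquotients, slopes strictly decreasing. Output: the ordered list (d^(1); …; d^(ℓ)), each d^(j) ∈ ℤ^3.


Via rank(M_{q-1}∘⋯∘M_p): M ≅ I[1,3], I[2,2], I[2,3]^2.
μ_θ-semistable layers: μ^(1)=5; μ^(2)=-1/3; μ^(3)=-1

((0, 1, 0); (1, 1, 1); (0, 2, 2))


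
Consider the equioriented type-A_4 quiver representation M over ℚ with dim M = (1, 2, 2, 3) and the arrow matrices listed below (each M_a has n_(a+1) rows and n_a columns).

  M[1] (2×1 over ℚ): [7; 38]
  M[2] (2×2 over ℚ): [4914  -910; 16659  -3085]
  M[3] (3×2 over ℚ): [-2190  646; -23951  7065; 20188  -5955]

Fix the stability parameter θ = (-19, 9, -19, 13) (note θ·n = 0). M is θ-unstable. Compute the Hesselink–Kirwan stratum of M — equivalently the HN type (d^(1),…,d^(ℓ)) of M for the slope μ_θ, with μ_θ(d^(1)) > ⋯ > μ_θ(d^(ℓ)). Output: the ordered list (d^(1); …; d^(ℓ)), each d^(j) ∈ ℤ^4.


Barcode: M ≅ I[1,4], I[2,2], I[3,4], I[4,4]. HN layers by μ_θ (4 steps, strictly decreasing):
  μ^(1)=13; μ^(2)=9; μ^(3)=-5; μ^(4)=-19

((0, 0, 0, 3); (0, 1, 0, 0); (0, 1, 1, 0); (1, 0, 1, 0))


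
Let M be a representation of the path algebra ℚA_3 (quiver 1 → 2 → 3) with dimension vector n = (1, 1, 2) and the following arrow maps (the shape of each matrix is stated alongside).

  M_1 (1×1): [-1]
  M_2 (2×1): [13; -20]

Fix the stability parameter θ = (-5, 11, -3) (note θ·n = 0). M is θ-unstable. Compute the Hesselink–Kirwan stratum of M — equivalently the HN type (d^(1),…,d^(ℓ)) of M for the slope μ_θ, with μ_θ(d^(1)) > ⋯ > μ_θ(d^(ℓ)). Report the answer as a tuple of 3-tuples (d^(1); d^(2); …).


Interval decomposition of M: I[1,3], I[3,3].
HN type (ℓ=3): μ^(1)=4; μ^(2)=-3; μ^(3)=-5

((0, 1, 1); (0, 0, 1); (1, 0, 0))


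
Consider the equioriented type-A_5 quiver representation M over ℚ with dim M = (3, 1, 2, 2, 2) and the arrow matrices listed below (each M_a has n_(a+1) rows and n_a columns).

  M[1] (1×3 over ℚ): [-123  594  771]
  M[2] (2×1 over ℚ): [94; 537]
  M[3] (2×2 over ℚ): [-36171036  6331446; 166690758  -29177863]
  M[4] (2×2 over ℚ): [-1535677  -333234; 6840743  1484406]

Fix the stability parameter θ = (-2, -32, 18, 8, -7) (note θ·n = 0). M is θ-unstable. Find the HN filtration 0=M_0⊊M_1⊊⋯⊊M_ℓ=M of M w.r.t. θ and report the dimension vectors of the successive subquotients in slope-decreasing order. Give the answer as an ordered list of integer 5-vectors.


Barcode: M ≅ I[1,1]^2, I[1,4], I[3,3], I[4,5], I[5,5]. HN layers by μ_θ (6 steps, strictly decreasing):
  μ^(1)=18; μ^(2)=13; μ^(3)=1/2; μ^(4)=-2; μ^(5)=-7; μ^(6)=-17

((0, 0, 1, 0, 0); (0, 0, 1, 1, 0); (0, 0, 0, 1, 1); (2, 0, 0, 0, 0); (0, 0, 0, 0, 1); (1, 1, 0, 0, 0))


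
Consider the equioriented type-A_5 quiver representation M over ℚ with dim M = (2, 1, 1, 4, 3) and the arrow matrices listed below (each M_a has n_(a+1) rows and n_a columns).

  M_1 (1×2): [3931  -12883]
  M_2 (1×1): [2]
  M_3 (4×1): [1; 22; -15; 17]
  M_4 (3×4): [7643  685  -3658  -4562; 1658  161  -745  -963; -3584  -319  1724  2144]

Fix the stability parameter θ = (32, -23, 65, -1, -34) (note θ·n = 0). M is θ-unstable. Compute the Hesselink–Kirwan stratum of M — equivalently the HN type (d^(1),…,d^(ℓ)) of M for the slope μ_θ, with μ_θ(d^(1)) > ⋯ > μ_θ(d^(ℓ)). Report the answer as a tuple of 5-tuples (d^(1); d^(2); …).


Via rank(M_{q-1}∘⋯∘M_p): M ≅ I[1,1], I[1,5], I[4,4], I[4,5]^2.
μ_θ-semistable layers: μ^(1)=32; μ^(2)=10; μ^(3)=9/2; μ^(4)=-1; μ^(5)=-35/2

((1, 0, 0, 0, 0); (0, 0, 1, 1, 1); (1, 1, 0, 0, 0); (0, 0, 0, 1, 0); (0, 0, 0, 2, 2))


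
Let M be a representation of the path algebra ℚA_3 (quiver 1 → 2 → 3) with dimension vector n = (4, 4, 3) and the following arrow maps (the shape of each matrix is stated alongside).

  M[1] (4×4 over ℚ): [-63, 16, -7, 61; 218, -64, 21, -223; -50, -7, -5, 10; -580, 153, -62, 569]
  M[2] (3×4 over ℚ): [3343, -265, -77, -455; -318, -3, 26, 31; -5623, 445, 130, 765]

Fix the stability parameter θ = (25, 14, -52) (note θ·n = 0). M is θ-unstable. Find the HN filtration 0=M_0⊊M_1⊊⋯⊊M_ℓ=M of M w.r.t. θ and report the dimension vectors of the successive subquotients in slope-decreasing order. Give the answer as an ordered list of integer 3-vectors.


Barcode: M ≅ I[1,2], I[1,3]^3. HN layers by μ_θ (2 steps, strictly decreasing):
  μ^(1)=39/2; μ^(2)=-13/3

((1, 1, 0); (3, 3, 3))


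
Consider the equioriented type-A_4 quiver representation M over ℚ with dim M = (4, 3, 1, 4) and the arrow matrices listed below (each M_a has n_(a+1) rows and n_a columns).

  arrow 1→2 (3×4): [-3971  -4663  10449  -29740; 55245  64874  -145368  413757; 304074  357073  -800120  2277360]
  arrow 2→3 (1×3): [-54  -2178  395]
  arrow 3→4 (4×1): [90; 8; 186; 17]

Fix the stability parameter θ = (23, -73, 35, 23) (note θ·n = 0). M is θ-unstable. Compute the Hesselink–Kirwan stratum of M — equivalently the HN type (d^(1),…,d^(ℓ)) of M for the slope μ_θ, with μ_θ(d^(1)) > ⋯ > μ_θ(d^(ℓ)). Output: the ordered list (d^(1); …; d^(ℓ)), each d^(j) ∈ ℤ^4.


Interval decomposition of M: I[1,1], I[1,2]^2, I[1,4], I[4,4]^3.
HN type (ℓ=3): μ^(1)=29; μ^(2)=23; μ^(3)=-25

((0, 0, 1, 1); (1, 0, 0, 3); (3, 3, 0, 0))


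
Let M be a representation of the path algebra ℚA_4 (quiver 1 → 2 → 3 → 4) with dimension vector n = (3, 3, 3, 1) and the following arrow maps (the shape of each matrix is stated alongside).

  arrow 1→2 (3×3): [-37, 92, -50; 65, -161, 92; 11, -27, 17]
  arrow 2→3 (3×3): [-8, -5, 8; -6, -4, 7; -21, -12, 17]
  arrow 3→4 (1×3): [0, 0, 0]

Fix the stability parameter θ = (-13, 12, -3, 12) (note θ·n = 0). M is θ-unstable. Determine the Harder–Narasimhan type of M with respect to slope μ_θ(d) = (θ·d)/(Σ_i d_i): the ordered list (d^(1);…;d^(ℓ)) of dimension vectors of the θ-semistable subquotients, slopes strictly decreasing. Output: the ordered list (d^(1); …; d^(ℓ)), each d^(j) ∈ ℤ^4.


Barcode: M ≅ I[1,3]^3, I[4,4]. HN layers by μ_θ (3 steps, strictly decreasing):
  μ^(1)=12; μ^(2)=9/2; μ^(3)=-13

((0, 0, 0, 1); (0, 3, 3, 0); (3, 0, 0, 0))


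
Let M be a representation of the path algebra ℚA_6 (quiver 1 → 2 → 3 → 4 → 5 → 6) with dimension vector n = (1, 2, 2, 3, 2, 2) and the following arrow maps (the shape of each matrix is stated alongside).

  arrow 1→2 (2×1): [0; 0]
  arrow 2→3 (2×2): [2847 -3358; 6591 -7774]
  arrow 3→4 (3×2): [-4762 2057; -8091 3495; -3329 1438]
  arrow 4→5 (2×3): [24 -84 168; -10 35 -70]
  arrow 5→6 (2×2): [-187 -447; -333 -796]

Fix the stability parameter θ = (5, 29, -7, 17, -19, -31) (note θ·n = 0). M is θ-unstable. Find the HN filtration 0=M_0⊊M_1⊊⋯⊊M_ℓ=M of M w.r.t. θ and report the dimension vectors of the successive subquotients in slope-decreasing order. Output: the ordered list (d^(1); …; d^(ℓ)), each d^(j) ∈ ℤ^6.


Via rank(M_{q-1}∘⋯∘M_p): M ≅ I[1,1], I[2,2], I[2,4], I[3,6], I[4,4], I[5,6].
μ_θ-semistable layers: μ^(1)=29; μ^(2)=17; μ^(3)=11; μ^(4)=5; μ^(5)=-10; μ^(6)=-25

((0, 1, 0, 0, 0, 0); (0, 0, 0, 2, 0, 0); (0, 1, 1, 0, 0, 0); (1, 0, 0, 0, 0, 0); (0, 0, 1, 1, 1, 1); (0, 0, 0, 0, 1, 1))


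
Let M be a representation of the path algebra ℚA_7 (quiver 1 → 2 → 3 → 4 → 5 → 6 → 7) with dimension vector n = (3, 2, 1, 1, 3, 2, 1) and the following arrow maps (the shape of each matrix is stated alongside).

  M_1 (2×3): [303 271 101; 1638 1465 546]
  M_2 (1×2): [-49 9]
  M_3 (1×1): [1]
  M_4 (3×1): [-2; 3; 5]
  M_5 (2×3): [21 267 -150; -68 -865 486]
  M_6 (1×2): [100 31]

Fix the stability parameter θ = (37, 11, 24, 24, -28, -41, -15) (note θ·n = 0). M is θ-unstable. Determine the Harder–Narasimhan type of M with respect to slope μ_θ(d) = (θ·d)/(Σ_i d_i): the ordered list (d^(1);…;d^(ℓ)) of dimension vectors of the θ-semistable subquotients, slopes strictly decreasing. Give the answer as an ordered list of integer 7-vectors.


Interval decomposition of M: I[1,1], I[1,2], I[1,7], I[5,5], I[5,6].
HN type (ℓ=5): μ^(1)=37; μ^(2)=24; μ^(3)=12/7; μ^(4)=-28; μ^(5)=-69/2

((1, 0, 0, 0, 0, 0, 0); (1, 1, 0, 0, 0, 0, 0); (1, 1, 1, 1, 1, 1, 1); (0, 0, 0, 0, 1, 0, 0); (0, 0, 0, 0, 1, 1, 0))


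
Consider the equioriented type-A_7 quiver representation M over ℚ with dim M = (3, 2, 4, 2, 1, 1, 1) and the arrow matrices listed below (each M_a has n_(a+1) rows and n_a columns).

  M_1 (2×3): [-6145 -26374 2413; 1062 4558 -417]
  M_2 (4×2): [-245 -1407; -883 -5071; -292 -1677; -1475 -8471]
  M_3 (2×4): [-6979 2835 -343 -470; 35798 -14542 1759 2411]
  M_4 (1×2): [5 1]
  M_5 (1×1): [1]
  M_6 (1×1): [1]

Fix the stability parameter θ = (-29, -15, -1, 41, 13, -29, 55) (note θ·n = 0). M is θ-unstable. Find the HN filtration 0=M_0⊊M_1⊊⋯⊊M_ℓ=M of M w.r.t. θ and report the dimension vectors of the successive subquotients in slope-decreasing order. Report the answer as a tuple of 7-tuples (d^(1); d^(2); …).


Interval decomposition of M: I[1,1], I[1,4], I[1,7], I[3,3]^2.
HN type (ℓ=6): μ^(1)=55; μ^(2)=41; μ^(3)=25/3; μ^(4)=-1; μ^(5)=-15; μ^(6)=-29

((0, 0, 0, 0, 0, 0, 1); (0, 0, 0, 1, 0, 0, 0); (0, 0, 0, 1, 1, 1, 0); (0, 0, 4, 0, 0, 0, 0); (0, 2, 0, 0, 0, 0, 0); (3, 0, 0, 0, 0, 0, 0))


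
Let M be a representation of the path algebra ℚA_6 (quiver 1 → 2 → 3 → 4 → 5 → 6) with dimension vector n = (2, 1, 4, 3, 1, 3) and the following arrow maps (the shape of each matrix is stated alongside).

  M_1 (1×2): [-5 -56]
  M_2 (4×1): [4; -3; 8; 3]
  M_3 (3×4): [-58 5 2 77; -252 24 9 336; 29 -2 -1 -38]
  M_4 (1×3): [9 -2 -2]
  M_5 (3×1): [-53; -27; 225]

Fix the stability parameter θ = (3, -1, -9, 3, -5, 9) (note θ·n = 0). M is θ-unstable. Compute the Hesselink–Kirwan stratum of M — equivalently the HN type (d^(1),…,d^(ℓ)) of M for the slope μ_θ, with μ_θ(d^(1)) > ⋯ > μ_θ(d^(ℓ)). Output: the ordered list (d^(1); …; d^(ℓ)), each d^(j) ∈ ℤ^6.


Via rank(M_{q-1}∘⋯∘M_p): M ≅ I[1,1], I[1,3], I[3,4]^2, I[3,6], I[6,6]^2.
μ_θ-semistable layers: μ^(1)=9; μ^(2)=3; μ^(3)=-1; μ^(4)=-7/3; μ^(5)=-9

((0, 0, 0, 0, 0, 3); (1, 0, 0, 2, 0, 0); (0, 0, 0, 1, 1, 0); (1, 1, 1, 0, 0, 0); (0, 0, 3, 0, 0, 0))


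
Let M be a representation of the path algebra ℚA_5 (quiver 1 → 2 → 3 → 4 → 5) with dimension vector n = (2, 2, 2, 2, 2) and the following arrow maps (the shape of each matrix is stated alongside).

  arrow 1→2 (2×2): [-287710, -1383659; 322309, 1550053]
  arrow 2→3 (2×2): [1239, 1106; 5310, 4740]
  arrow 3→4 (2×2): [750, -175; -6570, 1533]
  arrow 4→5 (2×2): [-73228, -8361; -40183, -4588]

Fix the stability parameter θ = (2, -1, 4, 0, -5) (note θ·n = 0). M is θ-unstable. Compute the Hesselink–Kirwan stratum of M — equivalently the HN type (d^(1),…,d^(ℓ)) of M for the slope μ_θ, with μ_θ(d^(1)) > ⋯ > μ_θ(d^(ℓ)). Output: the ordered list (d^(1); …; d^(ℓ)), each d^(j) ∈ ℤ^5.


Via rank(M_{q-1}∘⋯∘M_p): M ≅ I[1,2], I[1,3], I[3,5], I[4,5].
μ_θ-semistable layers: μ^(1)=4; μ^(2)=1/2; μ^(3)=-1/3; μ^(4)=-5/2

((0, 0, 1, 0, 0); (2, 2, 0, 0, 0); (0, 0, 1, 1, 1); (0, 0, 0, 1, 1))


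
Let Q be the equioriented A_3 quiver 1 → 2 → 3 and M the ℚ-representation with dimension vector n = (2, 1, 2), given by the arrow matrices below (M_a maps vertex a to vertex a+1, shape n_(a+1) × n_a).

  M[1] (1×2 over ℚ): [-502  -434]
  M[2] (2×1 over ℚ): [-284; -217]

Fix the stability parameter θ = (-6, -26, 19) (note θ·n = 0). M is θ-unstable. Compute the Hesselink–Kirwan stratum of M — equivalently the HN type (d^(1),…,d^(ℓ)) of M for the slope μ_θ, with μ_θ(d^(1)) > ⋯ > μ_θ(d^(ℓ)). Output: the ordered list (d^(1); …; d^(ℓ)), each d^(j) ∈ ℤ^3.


Barcode: M ≅ I[1,1], I[1,3], I[3,3]. HN layers by μ_θ (3 steps, strictly decreasing):
  μ^(1)=19; μ^(2)=-6; μ^(3)=-16

((0, 0, 2); (1, 0, 0); (1, 1, 0))


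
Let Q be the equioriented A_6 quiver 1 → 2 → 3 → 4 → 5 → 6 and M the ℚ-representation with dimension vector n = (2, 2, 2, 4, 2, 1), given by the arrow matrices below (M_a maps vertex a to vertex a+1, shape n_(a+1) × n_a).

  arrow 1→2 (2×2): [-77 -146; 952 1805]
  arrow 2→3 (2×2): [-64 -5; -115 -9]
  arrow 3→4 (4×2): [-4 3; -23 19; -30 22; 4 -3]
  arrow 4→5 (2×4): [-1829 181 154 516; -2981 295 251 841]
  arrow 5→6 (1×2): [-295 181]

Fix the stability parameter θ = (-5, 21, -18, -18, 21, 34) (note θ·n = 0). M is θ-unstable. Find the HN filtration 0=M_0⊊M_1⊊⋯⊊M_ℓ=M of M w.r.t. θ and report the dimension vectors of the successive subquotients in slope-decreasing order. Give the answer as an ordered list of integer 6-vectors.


Barcode: M ≅ I[1,5], I[1,6], I[4,4]^2. HN layers by μ_θ (4 steps, strictly decreasing):
  μ^(1)=34; μ^(2)=21; μ^(3)=-5; μ^(4)=-18

((0, 0, 0, 0, 0, 1); (0, 0, 0, 0, 2, 0); (2, 2, 2, 2, 0, 0); (0, 0, 0, 2, 0, 0))


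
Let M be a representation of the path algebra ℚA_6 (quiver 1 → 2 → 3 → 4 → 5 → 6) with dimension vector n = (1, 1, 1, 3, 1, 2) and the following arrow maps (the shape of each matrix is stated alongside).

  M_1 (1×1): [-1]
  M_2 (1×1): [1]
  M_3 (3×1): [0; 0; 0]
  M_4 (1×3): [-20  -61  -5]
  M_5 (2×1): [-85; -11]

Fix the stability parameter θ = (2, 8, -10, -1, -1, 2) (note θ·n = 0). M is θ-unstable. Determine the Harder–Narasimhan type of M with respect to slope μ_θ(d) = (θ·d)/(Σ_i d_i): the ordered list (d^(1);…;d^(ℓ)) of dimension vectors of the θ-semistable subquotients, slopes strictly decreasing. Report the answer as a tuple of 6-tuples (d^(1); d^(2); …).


Via rank(M_{q-1}∘⋯∘M_p): M ≅ I[1,3], I[4,4]^2, I[4,6], I[6,6].
μ_θ-semistable layers: μ^(1)=2; μ^(2)=0; μ^(3)=-1

((0, 0, 0, 0, 0, 2); (1, 1, 1, 0, 0, 0); (0, 0, 0, 3, 1, 0))


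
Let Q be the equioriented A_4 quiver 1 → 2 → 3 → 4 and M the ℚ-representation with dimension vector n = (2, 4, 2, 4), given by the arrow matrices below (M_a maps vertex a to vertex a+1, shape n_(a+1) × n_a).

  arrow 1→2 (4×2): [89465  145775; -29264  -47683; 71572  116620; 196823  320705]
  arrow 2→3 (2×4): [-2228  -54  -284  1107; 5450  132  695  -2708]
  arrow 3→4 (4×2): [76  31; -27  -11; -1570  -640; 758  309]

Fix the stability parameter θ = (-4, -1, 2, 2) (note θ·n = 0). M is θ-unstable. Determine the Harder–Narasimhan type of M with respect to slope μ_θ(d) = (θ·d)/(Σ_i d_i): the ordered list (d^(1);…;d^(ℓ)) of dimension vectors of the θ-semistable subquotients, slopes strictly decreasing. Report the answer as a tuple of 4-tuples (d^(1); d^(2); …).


Barcode: M ≅ I[1,2], I[1,4], I[2,2], I[2,4], I[4,4]^2. HN layers by μ_θ (3 steps, strictly decreasing):
  μ^(1)=2; μ^(2)=-1; μ^(3)=-4

((0, 0, 2, 4); (0, 4, 0, 0); (2, 0, 0, 0))


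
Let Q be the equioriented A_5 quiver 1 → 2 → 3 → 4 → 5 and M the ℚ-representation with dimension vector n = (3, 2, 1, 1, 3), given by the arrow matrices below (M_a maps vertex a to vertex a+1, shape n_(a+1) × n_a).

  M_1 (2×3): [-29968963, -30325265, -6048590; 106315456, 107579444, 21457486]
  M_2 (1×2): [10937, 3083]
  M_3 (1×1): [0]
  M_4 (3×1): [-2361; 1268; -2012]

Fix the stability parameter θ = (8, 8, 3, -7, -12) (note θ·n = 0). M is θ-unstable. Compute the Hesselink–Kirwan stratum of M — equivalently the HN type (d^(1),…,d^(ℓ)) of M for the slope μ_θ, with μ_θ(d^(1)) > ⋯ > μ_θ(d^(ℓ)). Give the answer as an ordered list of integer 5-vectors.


Via rank(M_{q-1}∘⋯∘M_p): M ≅ I[1,1], I[1,2], I[1,3], I[4,5], I[5,5]^2.
μ_θ-semistable layers: μ^(1)=8; μ^(2)=19/3; μ^(3)=-19/2; μ^(4)=-12

((2, 1, 0, 0, 0); (1, 1, 1, 0, 0); (0, 0, 0, 1, 1); (0, 0, 0, 0, 2))


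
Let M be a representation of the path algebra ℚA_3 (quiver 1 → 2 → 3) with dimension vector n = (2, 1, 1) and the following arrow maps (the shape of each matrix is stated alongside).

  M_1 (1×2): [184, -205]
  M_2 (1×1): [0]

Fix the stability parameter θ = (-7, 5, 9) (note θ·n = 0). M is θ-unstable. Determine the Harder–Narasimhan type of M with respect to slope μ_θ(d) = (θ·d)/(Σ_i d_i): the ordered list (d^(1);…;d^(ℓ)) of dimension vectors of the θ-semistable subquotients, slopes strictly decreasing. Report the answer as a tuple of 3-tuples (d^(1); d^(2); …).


Barcode: M ≅ I[1,1], I[1,2], I[3,3]. HN layers by μ_θ (3 steps, strictly decreasing):
  μ^(1)=9; μ^(2)=5; μ^(3)=-7

((0, 0, 1); (0, 1, 0); (2, 0, 0))


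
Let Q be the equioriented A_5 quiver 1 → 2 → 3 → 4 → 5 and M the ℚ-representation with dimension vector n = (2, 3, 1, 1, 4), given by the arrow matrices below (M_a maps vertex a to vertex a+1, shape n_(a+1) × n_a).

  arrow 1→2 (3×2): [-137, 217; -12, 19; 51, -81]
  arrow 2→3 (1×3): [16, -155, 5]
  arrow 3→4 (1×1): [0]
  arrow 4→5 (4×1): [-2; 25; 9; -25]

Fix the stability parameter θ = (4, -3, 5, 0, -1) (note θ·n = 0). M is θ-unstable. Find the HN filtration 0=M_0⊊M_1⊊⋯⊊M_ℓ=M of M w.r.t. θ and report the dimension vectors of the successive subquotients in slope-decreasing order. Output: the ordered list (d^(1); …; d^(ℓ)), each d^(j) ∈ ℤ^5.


Barcode: M ≅ I[1,2], I[1,3], I[2,2], I[4,5], I[5,5]^3. HN layers by μ_θ (5 steps, strictly decreasing):
  μ^(1)=5; μ^(2)=1/2; μ^(3)=-1/2; μ^(4)=-1; μ^(5)=-3

((0, 0, 1, 0, 0); (2, 2, 0, 0, 0); (0, 0, 0, 1, 1); (0, 0, 0, 0, 3); (0, 1, 0, 0, 0))


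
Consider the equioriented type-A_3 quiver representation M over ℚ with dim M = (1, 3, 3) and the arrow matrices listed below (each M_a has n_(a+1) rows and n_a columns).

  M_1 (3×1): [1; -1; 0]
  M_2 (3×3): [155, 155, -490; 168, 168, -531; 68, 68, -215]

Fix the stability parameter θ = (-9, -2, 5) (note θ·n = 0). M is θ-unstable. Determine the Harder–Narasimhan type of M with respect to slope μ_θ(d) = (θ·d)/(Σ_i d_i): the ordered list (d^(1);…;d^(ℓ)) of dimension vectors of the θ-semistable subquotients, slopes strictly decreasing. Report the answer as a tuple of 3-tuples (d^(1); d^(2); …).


Barcode: M ≅ I[1,2], I[2,3]^2, I[3,3]. HN layers by μ_θ (3 steps, strictly decreasing):
  μ^(1)=5; μ^(2)=-2; μ^(3)=-9

((0, 0, 3); (0, 3, 0); (1, 0, 0))


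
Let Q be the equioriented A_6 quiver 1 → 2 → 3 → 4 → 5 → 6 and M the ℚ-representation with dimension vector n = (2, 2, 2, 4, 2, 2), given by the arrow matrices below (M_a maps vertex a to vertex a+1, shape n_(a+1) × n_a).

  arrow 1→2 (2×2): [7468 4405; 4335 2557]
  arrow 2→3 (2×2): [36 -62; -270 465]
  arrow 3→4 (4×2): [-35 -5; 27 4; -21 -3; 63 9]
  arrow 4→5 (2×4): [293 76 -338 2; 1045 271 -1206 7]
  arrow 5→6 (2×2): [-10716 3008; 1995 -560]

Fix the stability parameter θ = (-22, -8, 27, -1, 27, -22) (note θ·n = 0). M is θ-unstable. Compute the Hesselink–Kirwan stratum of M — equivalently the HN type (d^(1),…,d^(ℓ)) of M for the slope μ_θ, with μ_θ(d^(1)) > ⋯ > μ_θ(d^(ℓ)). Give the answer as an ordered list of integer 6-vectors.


Via rank(M_{q-1}∘⋯∘M_p): M ≅ I[1,2], I[1,6], I[3,5], I[4,4]^2, I[6,6].
μ_θ-semistable layers: μ^(1)=27; μ^(2)=13; μ^(3)=31/4; μ^(4)=-1; μ^(5)=-8; μ^(6)=-22

((0, 0, 0, 0, 1, 0); (0, 0, 1, 1, 0, 0); (0, 0, 1, 1, 1, 1); (0, 0, 0, 2, 0, 0); (0, 2, 0, 0, 0, 0); (2, 0, 0, 0, 0, 1))


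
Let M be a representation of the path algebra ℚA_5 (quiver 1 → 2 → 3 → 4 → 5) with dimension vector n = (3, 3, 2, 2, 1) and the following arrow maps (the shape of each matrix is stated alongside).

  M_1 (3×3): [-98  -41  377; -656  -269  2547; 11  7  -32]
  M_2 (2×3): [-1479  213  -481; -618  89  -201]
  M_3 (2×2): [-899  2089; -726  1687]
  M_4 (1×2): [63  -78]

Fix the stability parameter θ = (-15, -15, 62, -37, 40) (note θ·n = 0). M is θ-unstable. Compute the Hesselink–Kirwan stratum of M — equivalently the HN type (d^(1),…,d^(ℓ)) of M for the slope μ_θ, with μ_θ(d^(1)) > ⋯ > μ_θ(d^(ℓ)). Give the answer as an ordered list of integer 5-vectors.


Interval decomposition of M: I[1,2], I[1,4], I[1,5].
HN type (ℓ=3): μ^(1)=40; μ^(2)=25/2; μ^(3)=-15

((0, 0, 0, 0, 1); (0, 0, 2, 2, 0); (3, 3, 0, 0, 0))


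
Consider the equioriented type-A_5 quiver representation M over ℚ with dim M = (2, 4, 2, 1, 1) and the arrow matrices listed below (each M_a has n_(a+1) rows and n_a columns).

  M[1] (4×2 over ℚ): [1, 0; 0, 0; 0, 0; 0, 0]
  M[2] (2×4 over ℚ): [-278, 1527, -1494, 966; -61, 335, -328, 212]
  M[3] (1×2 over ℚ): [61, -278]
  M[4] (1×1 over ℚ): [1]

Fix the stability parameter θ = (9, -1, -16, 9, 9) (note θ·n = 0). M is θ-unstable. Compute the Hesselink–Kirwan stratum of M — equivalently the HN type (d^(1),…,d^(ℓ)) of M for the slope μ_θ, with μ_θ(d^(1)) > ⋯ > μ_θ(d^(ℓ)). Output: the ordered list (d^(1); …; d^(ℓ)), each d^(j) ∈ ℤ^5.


Barcode: M ≅ I[1,1], I[1,3], I[2,2]^2, I[2,5]. HN layers by μ_θ (4 steps, strictly decreasing):
  μ^(1)=9; μ^(2)=-1; μ^(3)=-8/3; μ^(4)=-17/2

((1, 0, 0, 1, 1); (0, 2, 0, 0, 0); (1, 1, 1, 0, 0); (0, 1, 1, 0, 0))


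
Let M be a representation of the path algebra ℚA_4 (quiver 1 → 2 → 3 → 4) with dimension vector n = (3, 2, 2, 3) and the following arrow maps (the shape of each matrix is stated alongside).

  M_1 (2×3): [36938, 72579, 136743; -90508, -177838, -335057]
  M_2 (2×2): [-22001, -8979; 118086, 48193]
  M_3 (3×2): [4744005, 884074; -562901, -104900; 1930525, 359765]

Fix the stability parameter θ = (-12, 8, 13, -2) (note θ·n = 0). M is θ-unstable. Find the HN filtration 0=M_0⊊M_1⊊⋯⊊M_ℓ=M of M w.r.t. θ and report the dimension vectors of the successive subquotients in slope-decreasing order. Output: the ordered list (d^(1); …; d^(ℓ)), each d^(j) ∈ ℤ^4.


Barcode: M ≅ I[1,1], I[1,4]^2, I[4,4]. HN layers by μ_θ (3 steps, strictly decreasing):
  μ^(1)=19/3; μ^(2)=-2; μ^(3)=-12

((0, 2, 2, 2); (0, 0, 0, 1); (3, 0, 0, 0))


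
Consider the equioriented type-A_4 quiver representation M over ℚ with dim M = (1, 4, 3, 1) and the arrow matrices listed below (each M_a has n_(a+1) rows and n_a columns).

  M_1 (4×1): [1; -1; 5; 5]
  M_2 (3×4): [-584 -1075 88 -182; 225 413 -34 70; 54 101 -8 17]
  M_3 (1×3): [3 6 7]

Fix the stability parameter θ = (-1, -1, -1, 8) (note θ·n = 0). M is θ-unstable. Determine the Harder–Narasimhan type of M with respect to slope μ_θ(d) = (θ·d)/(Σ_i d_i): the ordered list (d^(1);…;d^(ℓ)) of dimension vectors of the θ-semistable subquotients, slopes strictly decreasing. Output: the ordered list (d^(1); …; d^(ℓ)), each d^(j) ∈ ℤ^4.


Barcode: M ≅ I[1,4], I[2,2], I[2,3]^2. HN layers by μ_θ (2 steps, strictly decreasing):
  μ^(1)=8; μ^(2)=-1

((0, 0, 0, 1); (1, 4, 3, 0))


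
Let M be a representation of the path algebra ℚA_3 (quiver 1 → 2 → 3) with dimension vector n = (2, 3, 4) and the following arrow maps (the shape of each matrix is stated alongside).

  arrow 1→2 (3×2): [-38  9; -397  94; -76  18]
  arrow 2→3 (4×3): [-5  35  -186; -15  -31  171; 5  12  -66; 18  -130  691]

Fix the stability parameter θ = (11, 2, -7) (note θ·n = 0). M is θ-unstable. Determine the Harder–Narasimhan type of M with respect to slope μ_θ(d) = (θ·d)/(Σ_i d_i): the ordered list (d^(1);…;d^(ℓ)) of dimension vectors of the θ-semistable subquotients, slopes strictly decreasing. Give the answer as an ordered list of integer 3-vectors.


Barcode: M ≅ I[1,3]^2, I[2,3], I[3,3]. HN layers by μ_θ (3 steps, strictly decreasing):
  μ^(1)=2; μ^(2)=-5/2; μ^(3)=-7

((2, 2, 2); (0, 1, 1); (0, 0, 1))


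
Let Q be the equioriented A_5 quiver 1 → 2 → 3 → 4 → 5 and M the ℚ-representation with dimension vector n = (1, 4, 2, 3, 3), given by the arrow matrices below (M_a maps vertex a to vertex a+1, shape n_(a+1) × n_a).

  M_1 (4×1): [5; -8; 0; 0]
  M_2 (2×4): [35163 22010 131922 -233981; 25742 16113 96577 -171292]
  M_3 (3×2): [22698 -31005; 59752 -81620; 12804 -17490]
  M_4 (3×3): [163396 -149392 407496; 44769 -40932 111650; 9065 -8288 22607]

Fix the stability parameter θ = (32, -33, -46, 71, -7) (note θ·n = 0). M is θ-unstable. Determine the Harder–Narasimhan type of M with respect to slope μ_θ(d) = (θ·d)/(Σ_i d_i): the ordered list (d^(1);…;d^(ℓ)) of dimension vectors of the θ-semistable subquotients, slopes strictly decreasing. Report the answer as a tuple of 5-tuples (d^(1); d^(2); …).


Barcode: M ≅ I[1,3], I[2,2]^2, I[2,5], I[4,4], I[4,5], I[5,5]. HN layers by μ_θ (6 steps, strictly decreasing):
  μ^(1)=71; μ^(2)=32; μ^(3)=-7; μ^(4)=-47/3; μ^(5)=-33; μ^(6)=-79/2

((0, 0, 0, 1, 0); (0, 0, 0, 2, 2); (0, 0, 0, 0, 1); (1, 1, 1, 0, 0); (0, 2, 0, 0, 0); (0, 1, 1, 0, 0))


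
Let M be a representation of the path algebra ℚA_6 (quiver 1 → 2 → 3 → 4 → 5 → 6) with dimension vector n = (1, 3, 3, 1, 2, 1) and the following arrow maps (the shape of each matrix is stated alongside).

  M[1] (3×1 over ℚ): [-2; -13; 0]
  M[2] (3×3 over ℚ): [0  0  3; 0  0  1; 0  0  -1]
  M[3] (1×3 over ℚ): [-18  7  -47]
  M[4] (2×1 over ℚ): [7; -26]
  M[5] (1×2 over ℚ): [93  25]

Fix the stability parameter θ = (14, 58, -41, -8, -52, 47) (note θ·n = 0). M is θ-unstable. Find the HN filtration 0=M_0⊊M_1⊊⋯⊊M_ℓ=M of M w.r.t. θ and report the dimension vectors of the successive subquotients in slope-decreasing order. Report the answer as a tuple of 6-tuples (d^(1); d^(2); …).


Barcode: M ≅ I[1,2], I[2,2], I[2,3], I[3,3], I[3,6], I[5,5]. HN layers by μ_θ (7 steps, strictly decreasing):
  μ^(1)=58; μ^(2)=47; μ^(3)=14; μ^(4)=17/2; μ^(5)=-30; μ^(6)=-41; μ^(7)=-52

((0, 2, 0, 0, 0, 0); (0, 0, 0, 0, 0, 1); (1, 0, 0, 0, 0, 0); (0, 1, 1, 0, 0, 0); (0, 0, 0, 1, 1, 0); (0, 0, 2, 0, 0, 0); (0, 0, 0, 0, 1, 0))


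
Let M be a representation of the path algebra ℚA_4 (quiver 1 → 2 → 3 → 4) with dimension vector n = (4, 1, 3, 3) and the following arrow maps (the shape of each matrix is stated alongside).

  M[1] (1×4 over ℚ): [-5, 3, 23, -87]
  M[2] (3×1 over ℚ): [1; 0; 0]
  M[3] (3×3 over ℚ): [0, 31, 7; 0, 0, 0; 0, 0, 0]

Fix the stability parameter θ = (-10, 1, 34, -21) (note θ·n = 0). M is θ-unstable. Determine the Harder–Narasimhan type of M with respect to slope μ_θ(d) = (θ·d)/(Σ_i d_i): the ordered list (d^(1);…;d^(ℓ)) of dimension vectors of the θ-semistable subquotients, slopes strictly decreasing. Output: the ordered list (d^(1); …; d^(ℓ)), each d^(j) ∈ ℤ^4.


Interval decomposition of M: I[1,1]^3, I[1,3], I[3,3], I[3,4], I[4,4]^2.
HN type (ℓ=5): μ^(1)=34; μ^(2)=13/2; μ^(3)=1; μ^(4)=-10; μ^(5)=-21

((0, 0, 2, 0); (0, 0, 1, 1); (0, 1, 0, 0); (4, 0, 0, 0); (0, 0, 0, 2))
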